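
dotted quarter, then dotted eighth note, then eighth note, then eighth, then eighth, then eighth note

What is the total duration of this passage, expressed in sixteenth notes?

17

Working in sixteenth notes: dotted quarter = 6; dotted eighth note = 3; eighth note = 2; eighth = 2; eighth = 2; eighth note = 2.
Altogether 6 + 3 + 2 + 2 + 2 + 2 = 17 sixteenth notes.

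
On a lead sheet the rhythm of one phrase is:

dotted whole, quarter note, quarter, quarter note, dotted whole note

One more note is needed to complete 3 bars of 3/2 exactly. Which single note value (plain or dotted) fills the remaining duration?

dotted half note

3 bars of 3/2 = 18 quarter notes.
In quarter notes: dotted whole = 6; quarter note = 1; quarter = 1; quarter note = 1; dotted whole note = 6.
Total: 6 + 1 + 1 + 1 + 6 = 15.
Remaining: 18 − 15 = 3 quarter notes, which is a dotted half note.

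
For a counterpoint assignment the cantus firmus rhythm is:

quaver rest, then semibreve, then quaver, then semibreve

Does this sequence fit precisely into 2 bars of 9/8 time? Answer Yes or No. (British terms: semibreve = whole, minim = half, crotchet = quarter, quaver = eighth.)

Yes

One bar of 9/8 = 9 eighth notes, so 2 bars = 18.
Working in eighth notes: quaver rest = 1; semibreve = 8; quaver = 1; semibreve = 8.
Sum: 1 + 8 + 1 + 8 = 18.
18 equals 18, so the answer is Yes.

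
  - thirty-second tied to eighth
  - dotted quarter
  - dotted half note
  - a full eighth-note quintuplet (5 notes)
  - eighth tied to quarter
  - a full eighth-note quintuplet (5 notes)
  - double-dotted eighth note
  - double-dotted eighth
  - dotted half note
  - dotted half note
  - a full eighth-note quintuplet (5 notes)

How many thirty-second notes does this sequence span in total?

163

Each duration in thirty-second notes: thirty-second tied to eighth (thirty-second + eighth) = 5; dotted quarter = 12; dotted half note = 24; a full eighth-note quintuplet (5 notes) (five quintuplet eighths span one half) = 16; eighth tied to quarter (eighth + quarter) = 12; a full eighth-note quintuplet (5 notes) (five quintuplet eighths span one half) = 16; double-dotted eighth note = 7; double-dotted eighth = 7; dotted half note = 24; dotted half note = 24; a full eighth-note quintuplet (5 notes) (five quintuplet eighths span one half) = 16.
Sum: 5 + 12 + 24 + 16 + 12 + 16 + 7 + 7 + 24 + 24 + 16 = 163 thirty-second notes.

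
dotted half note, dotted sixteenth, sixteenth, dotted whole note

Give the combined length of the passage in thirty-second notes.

Each duration in thirty-second notes: dotted half note = 24; dotted sixteenth = 3; sixteenth = 2; dotted whole note = 48.
Total: 24 + 3 + 2 + 48 = 77 thirty-second notes.

77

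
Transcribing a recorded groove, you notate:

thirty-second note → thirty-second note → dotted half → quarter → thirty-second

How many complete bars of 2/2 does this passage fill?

One bar of 2/2 = 32 thirty-second notes.
Working in thirty-second notes: thirty-second note = 1; thirty-second note = 1; dotted half = 24; quarter = 8; thirty-second = 1.
Altogether 1 + 1 + 24 + 8 + 1 = 35.
35 ÷ 32 = 1 complete bar with 3 left over.

1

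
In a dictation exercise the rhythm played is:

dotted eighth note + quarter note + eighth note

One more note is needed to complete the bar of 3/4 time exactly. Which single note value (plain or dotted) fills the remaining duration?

dotted eighth note

The bar of 3/4 = 12 sixteenth notes.
Express everything in sixteenth notes: dotted eighth note = 3; quarter note = 4; eighth note = 2.
Altogether 3 + 4 + 2 = 9.
Remaining: 12 − 9 = 3 sixteenth notes, which is a dotted eighth note.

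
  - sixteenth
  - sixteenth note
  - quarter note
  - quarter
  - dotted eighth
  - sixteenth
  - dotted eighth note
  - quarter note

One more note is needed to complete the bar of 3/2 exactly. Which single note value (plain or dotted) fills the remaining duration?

dotted eighth note

The bar of 3/2 = 24 sixteenth notes.
In sixteenth notes: sixteenth = 1; sixteenth note = 1; quarter note = 4; quarter = 4; dotted eighth = 3; sixteenth = 1; dotted eighth note = 3; quarter note = 4.
Sum: 1 + 1 + 4 + 4 + 3 + 1 + 3 + 4 = 21.
Remaining: 24 − 21 = 3 sixteenth notes, which is a dotted eighth note.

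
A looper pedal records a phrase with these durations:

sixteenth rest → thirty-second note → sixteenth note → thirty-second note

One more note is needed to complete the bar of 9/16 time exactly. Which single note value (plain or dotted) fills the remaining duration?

dotted quarter note

The bar of 9/16 = 18 thirty-second notes.
Each duration in thirty-second notes: sixteenth rest = 2; thirty-second note = 1; sixteenth note = 2; thirty-second note = 1.
Altogether 2 + 1 + 2 + 1 = 6.
Remaining: 18 − 6 = 12 thirty-second notes, which is a dotted quarter note.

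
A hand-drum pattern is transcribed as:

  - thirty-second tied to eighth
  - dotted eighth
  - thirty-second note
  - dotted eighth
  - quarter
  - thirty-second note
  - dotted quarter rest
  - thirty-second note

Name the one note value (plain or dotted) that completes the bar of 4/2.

dotted half note

The bar of 4/2 = 64 thirty-second notes.
Express everything in thirty-second notes: thirty-second tied to eighth (thirty-second + eighth) = 5; dotted eighth = 6; thirty-second note = 1; dotted eighth = 6; quarter = 8; thirty-second note = 1; dotted quarter rest = 12; thirty-second note = 1.
Altogether 5 + 6 + 1 + 6 + 8 + 1 + 12 + 1 = 40.
Remaining: 64 − 40 = 24 thirty-second notes, which is a dotted half note.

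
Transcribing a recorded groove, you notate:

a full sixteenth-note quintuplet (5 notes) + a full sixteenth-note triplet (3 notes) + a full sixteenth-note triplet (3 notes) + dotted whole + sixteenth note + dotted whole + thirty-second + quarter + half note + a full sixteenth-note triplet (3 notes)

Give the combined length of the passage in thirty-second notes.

In thirty-second notes: a full sixteenth-note quintuplet (5 notes) (five quintuplet sixteenths span one quarter) = 8; a full sixteenth-note triplet (3 notes) (three triplet sixteenths span one eighth) = 4; a full sixteenth-note triplet (3 notes) (three triplet sixteenths span one eighth) = 4; dotted whole = 48; sixteenth note = 2; dotted whole = 48; thirty-second = 1; quarter = 8; half note = 16; a full sixteenth-note triplet (3 notes) (three triplet sixteenths span one eighth) = 4.
Total: 8 + 4 + 4 + 48 + 2 + 48 + 1 + 8 + 16 + 4 = 143 thirty-second notes.

143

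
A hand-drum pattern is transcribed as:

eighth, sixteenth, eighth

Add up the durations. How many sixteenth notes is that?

5

Express everything in sixteenth notes: eighth = 2; sixteenth = 1; eighth = 2.
Total: 2 + 1 + 2 = 5 sixteenth notes.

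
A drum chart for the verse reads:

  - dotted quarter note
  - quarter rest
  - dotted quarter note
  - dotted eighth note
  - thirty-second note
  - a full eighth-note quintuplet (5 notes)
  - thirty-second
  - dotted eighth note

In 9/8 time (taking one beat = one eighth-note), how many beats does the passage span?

15.5

One eighth-note beat = 4 thirty-second notes.
Working in thirty-second notes: dotted quarter note = 12; quarter rest = 8; dotted quarter note = 12; dotted eighth note = 6; thirty-second note = 1; a full eighth-note quintuplet (5 notes) (five quintuplet eighths span one half) = 16; thirty-second = 1; dotted eighth note = 6.
Adding: 12 + 8 + 12 + 6 + 1 + 16 + 1 + 6 = 62.
62 ÷ 4 = 15.5 beats.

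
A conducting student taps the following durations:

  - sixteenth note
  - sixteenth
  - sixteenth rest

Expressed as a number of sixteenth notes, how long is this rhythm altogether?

Each duration in sixteenth notes: sixteenth note = 1; sixteenth = 1; sixteenth rest = 1.
Sum: 1 + 1 + 1 = 3 sixteenth notes.

3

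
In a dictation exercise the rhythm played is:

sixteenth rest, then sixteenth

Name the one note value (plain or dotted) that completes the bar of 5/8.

The bar of 5/8 = 10 sixteenth notes.
Convert each value to sixteenth notes: sixteenth rest = 1; sixteenth = 1.
Total: 1 + 1 = 2.
Remaining: 10 − 2 = 8 sixteenth notes, which is a half note.

half note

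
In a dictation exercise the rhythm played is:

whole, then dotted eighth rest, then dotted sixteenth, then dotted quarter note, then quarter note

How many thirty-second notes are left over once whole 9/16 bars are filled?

7

One bar of 9/16 = 18 thirty-second notes.
In thirty-second notes: whole = 32; dotted eighth rest = 6; dotted sixteenth = 3; dotted quarter note = 12; quarter note = 8.
Total: 32 + 6 + 3 + 12 + 8 = 61.
61 ÷ 18 = 3 complete bars with 7 thirty-second notes remaining.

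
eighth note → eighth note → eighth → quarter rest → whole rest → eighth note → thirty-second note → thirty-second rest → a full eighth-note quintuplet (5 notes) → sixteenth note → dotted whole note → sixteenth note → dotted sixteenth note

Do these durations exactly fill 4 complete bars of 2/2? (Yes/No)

No

One bar of 2/2 = 32 thirty-second notes, so 4 bars = 128.
Each duration in thirty-second notes: eighth note = 4; eighth note = 4; eighth = 4; quarter rest = 8; whole rest = 32; eighth note = 4; thirty-second note = 1; thirty-second rest = 1; a full eighth-note quintuplet (5 notes) (five quintuplet eighths span one half) = 16; sixteenth note = 2; dotted whole note = 48; sixteenth note = 2; dotted sixteenth note = 3.
Altogether 4 + 4 + 4 + 8 + 32 + 4 + 1 + 1 + 16 + 2 + 48 + 2 + 3 = 129.
129 exceeds 128, so the answer is No.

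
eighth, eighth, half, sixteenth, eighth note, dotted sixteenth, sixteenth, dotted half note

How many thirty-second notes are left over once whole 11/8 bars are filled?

One bar of 11/8 = 44 thirty-second notes.
Each duration in thirty-second notes: eighth = 4; eighth = 4; half = 16; sixteenth = 2; eighth note = 4; dotted sixteenth = 3; sixteenth = 2; dotted half note = 24.
Altogether 4 + 4 + 16 + 2 + 4 + 3 + 2 + 24 = 59.
59 ÷ 44 = 1 complete bar with 15 thirty-second notes remaining.

15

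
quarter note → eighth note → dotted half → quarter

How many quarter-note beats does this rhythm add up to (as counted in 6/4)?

5.5

One quarter-note beat = 2 eighth notes.
Working in eighth notes: quarter note = 2; eighth note = 1; dotted half = 6; quarter = 2.
Sum: 2 + 1 + 6 + 2 = 11.
11 ÷ 2 = 5.5 beats.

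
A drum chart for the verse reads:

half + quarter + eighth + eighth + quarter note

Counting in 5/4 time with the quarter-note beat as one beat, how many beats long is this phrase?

One quarter-note beat = 2 eighth notes.
Working in eighth notes: half = 4; quarter = 2; eighth = 1; eighth = 1; quarter note = 2.
Altogether 4 + 2 + 1 + 1 + 2 = 10.
10 ÷ 2 = 5 beats.

5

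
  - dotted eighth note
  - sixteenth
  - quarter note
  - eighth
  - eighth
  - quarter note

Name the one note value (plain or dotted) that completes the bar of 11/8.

The bar of 11/8 = 22 sixteenth notes.
Convert each value to sixteenth notes: dotted eighth note = 3; sixteenth = 1; quarter note = 4; eighth = 2; eighth = 2; quarter note = 4.
Altogether 3 + 1 + 4 + 2 + 2 + 4 = 16.
Remaining: 22 − 16 = 6 sixteenth notes, which is a dotted quarter note.

dotted quarter note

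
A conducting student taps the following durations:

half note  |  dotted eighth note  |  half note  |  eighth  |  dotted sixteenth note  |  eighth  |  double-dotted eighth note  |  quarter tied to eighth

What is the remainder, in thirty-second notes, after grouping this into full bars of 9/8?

One bar of 9/8 = 36 thirty-second notes.
Express everything in thirty-second notes: half note = 16; dotted eighth note = 6; half note = 16; eighth = 4; dotted sixteenth note = 3; eighth = 4; double-dotted eighth note = 7; quarter tied to eighth (quarter + eighth) = 12.
Adding: 16 + 6 + 16 + 4 + 3 + 4 + 7 + 12 = 68.
68 ÷ 36 = 1 complete bar with 32 thirty-second notes remaining.

32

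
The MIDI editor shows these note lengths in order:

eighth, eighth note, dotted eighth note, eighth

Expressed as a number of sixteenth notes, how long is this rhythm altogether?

9

Express everything in sixteenth notes: eighth = 2; eighth note = 2; dotted eighth note = 3; eighth = 2.
Sum: 2 + 2 + 3 + 2 = 9 sixteenth notes.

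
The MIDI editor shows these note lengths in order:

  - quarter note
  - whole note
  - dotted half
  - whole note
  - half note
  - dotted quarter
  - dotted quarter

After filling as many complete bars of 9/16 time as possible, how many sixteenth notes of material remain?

One bar of 9/16 = 9 sixteenth notes.
In sixteenth notes: quarter note = 4; whole note = 16; dotted half = 12; whole note = 16; half note = 8; dotted quarter = 6; dotted quarter = 6.
Altogether 4 + 16 + 12 + 16 + 8 + 6 + 6 = 68.
68 ÷ 9 = 7 complete bars with 5 sixteenth notes remaining.

5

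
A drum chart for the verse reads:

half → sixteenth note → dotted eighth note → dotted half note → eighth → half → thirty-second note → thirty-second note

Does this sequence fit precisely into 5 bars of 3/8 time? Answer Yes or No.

No

One bar of 3/8 = 12 thirty-second notes, so 5 bars = 60.
Convert each value to thirty-second notes: half = 16; sixteenth note = 2; dotted eighth note = 6; dotted half note = 24; eighth = 4; half = 16; thirty-second note = 1; thirty-second note = 1.
Adding: 16 + 2 + 6 + 24 + 4 + 16 + 1 + 1 = 70.
70 exceeds 60, so the answer is No.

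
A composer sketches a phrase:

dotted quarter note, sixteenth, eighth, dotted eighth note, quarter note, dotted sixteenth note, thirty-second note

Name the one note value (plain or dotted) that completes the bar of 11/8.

The bar of 11/8 = 44 thirty-second notes.
Working in thirty-second notes: dotted quarter note = 12; sixteenth = 2; eighth = 4; dotted eighth note = 6; quarter note = 8; dotted sixteenth note = 3; thirty-second note = 1.
Total: 12 + 2 + 4 + 6 + 8 + 3 + 1 = 36.
Remaining: 44 − 36 = 8 thirty-second notes, which is a quarter note.

quarter note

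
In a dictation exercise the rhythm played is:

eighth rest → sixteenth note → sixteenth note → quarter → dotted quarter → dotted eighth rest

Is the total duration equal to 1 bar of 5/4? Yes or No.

No

One bar of 5/4 = 20 sixteenth notes.
Express everything in sixteenth notes: eighth rest = 2; sixteenth note = 1; sixteenth note = 1; quarter = 4; dotted quarter = 6; dotted eighth rest = 3.
Altogether 2 + 1 + 1 + 4 + 6 + 3 = 17.
17 falls short of 20, so the answer is No.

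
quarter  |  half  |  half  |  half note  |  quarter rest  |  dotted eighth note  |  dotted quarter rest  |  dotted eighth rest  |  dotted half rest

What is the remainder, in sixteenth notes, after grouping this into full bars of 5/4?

One bar of 5/4 = 20 sixteenth notes.
Convert each value to sixteenth notes: quarter = 4; half = 8; half = 8; half note = 8; quarter rest = 4; dotted eighth note = 3; dotted quarter rest = 6; dotted eighth rest = 3; dotted half rest = 12.
Altogether 4 + 8 + 8 + 8 + 4 + 3 + 6 + 3 + 12 = 56.
56 ÷ 20 = 2 complete bars with 16 sixteenth notes remaining.

16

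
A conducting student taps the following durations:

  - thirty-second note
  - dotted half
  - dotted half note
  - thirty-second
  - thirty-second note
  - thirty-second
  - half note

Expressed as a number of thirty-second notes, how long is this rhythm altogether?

Express everything in thirty-second notes: thirty-second note = 1; dotted half = 24; dotted half note = 24; thirty-second = 1; thirty-second note = 1; thirty-second = 1; half note = 16.
Adding: 1 + 24 + 24 + 1 + 1 + 1 + 16 = 68 thirty-second notes.

68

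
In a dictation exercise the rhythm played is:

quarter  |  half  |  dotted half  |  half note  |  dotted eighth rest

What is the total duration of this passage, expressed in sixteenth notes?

Convert each value to sixteenth notes: quarter = 4; half = 8; dotted half = 12; half note = 8; dotted eighth rest = 3.
Altogether 4 + 8 + 12 + 8 + 3 = 35 sixteenth notes.

35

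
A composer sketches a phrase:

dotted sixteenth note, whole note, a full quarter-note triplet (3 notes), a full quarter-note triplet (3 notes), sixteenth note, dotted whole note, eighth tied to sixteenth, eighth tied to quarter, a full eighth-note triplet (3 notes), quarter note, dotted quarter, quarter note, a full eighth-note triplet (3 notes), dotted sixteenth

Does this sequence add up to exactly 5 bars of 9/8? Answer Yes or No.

No

One bar of 9/8 = 36 thirty-second notes, so 5 bars = 180.
Convert each value to thirty-second notes: dotted sixteenth note = 3; whole note = 32; a full quarter-note triplet (3 notes) (three triplet quarters span one half) = 16; a full quarter-note triplet (3 notes) (three triplet quarters span one half) = 16; sixteenth note = 2; dotted whole note = 48; eighth tied to sixteenth (eighth + sixteenth) = 6; eighth tied to quarter (eighth + quarter) = 12; a full eighth-note triplet (3 notes) (three triplet eighths span one quarter) = 8; quarter note = 8; dotted quarter = 12; quarter note = 8; a full eighth-note triplet (3 notes) (three triplet eighths span one quarter) = 8; dotted sixteenth = 3.
Adding: 3 + 32 + 16 + 16 + 2 + 48 + 6 + 12 + 8 + 8 + 12 + 8 + 8 + 3 = 182.
182 exceeds 180, so the answer is No.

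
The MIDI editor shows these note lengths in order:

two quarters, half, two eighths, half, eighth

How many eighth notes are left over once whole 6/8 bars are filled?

3

One bar of 6/8 = 6 eighth notes.
Each duration in eighth notes: quarter = 2; quarter = 2; half = 4; eighth = 1; eighth = 1; half = 4; eighth = 1.
Total: 2 + 2 + 4 + 1 + 1 + 4 + 1 = 15.
15 ÷ 6 = 2 complete bars with 3 eighth notes remaining.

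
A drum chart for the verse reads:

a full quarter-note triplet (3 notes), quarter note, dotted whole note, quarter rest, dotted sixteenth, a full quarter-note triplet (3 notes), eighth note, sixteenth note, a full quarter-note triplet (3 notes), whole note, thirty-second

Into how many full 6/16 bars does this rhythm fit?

12

One bar of 6/16 = 12 thirty-second notes.
Each duration in thirty-second notes: a full quarter-note triplet (3 notes) (three triplet quarters span one half) = 16; quarter note = 8; dotted whole note = 48; quarter rest = 8; dotted sixteenth = 3; a full quarter-note triplet (3 notes) (three triplet quarters span one half) = 16; eighth note = 4; sixteenth note = 2; a full quarter-note triplet (3 notes) (three triplet quarters span one half) = 16; whole note = 32; thirty-second = 1.
Altogether 16 + 8 + 48 + 8 + 3 + 16 + 4 + 2 + 16 + 32 + 1 = 154.
154 ÷ 12 = 12 complete bars with 10 left over.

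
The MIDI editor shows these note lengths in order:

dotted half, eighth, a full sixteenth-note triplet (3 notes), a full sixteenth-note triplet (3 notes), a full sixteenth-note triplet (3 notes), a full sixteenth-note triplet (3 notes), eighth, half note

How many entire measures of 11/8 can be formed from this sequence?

One bar of 11/8 = 11 eighth notes.
Express everything in eighth notes: dotted half = 6; eighth = 1; a full sixteenth-note triplet (3 notes) (three triplet sixteenths span one eighth) = 1; a full sixteenth-note triplet (3 notes) (three triplet sixteenths span one eighth) = 1; a full sixteenth-note triplet (3 notes) (three triplet sixteenths span one eighth) = 1; a full sixteenth-note triplet (3 notes) (three triplet sixteenths span one eighth) = 1; eighth = 1; half note = 4.
Sum: 6 + 1 + 1 + 1 + 1 + 1 + 1 + 4 = 16.
16 ÷ 11 = 1 complete bar with 5 left over.

1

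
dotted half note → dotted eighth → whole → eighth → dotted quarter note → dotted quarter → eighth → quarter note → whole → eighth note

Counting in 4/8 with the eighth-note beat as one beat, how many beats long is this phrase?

34.5

One eighth-note beat = 2 sixteenth notes.
Each duration in sixteenth notes: dotted half note = 12; dotted eighth = 3; whole = 16; eighth = 2; dotted quarter note = 6; dotted quarter = 6; eighth = 2; quarter note = 4; whole = 16; eighth note = 2.
Sum: 12 + 3 + 16 + 2 + 6 + 6 + 2 + 4 + 16 + 2 = 69.
69 ÷ 2 = 34.5 beats.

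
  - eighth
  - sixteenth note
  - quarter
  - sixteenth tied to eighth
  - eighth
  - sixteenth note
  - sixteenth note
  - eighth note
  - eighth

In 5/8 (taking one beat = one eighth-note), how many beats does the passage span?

9

One eighth-note beat = 2 sixteenth notes.
Convert each value to sixteenth notes: eighth = 2; sixteenth note = 1; quarter = 4; sixteenth tied to eighth (sixteenth + eighth) = 3; eighth = 2; sixteenth note = 1; sixteenth note = 1; eighth note = 2; eighth = 2.
Sum: 2 + 1 + 4 + 3 + 2 + 1 + 1 + 2 + 2 = 18.
18 ÷ 2 = 9 beats.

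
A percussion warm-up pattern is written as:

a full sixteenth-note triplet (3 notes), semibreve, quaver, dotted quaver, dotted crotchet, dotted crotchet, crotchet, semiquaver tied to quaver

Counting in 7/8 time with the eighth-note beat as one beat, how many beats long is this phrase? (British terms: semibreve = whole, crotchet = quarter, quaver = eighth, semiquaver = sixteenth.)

21

One eighth-note beat = 2 sixteenth notes.
Express everything in sixteenth notes: a full sixteenth-note triplet (3 notes) (three triplet sixteenths span one eighth) = 2; semibreve = 16; quaver = 2; dotted quaver = 3; dotted crotchet = 6; dotted crotchet = 6; crotchet = 4; semiquaver tied to quaver (semiquaver + quaver) = 3.
Adding: 2 + 16 + 2 + 3 + 6 + 6 + 4 + 3 = 42.
42 ÷ 2 = 21 beats.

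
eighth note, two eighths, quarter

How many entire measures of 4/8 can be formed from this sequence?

One bar of 4/8 = 4 eighth notes.
Working in eighth notes: eighth note = 1; eighth = 1; eighth = 1; quarter = 2.
Adding: 1 + 1 + 1 + 2 = 5.
5 ÷ 4 = 1 complete bar with 1 left over.

1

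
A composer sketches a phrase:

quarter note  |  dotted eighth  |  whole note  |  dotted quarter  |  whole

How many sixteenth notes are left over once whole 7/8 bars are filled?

3

One bar of 7/8 = 14 sixteenth notes.
Each duration in sixteenth notes: quarter note = 4; dotted eighth = 3; whole note = 16; dotted quarter = 6; whole = 16.
Adding: 4 + 3 + 16 + 6 + 16 = 45.
45 ÷ 14 = 3 complete bars with 3 sixteenth notes remaining.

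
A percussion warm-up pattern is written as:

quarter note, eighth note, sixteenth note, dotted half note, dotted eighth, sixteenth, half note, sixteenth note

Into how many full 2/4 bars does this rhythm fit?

One bar of 2/4 = 8 sixteenth notes.
In sixteenth notes: quarter note = 4; eighth note = 2; sixteenth note = 1; dotted half note = 12; dotted eighth = 3; sixteenth = 1; half note = 8; sixteenth note = 1.
Total: 4 + 2 + 1 + 12 + 3 + 1 + 8 + 1 = 32.
32 ÷ 8 = 4 complete bars with 0 left over.

4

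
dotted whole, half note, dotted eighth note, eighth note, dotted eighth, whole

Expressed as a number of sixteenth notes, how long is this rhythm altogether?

Convert each value to sixteenth notes: dotted whole = 24; half note = 8; dotted eighth note = 3; eighth note = 2; dotted eighth = 3; whole = 16.
Adding: 24 + 8 + 3 + 2 + 3 + 16 = 56 sixteenth notes.

56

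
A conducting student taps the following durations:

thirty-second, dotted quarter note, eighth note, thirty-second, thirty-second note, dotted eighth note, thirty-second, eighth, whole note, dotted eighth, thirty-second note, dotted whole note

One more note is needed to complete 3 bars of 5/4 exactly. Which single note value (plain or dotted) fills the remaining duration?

3 bars of 5/4 = 120 thirty-second notes.
Each duration in thirty-second notes: thirty-second = 1; dotted quarter note = 12; eighth note = 4; thirty-second = 1; thirty-second note = 1; dotted eighth note = 6; thirty-second = 1; eighth = 4; whole note = 32; dotted eighth = 6; thirty-second note = 1; dotted whole note = 48.
Altogether 1 + 12 + 4 + 1 + 1 + 6 + 1 + 4 + 32 + 6 + 1 + 48 = 117.
Remaining: 120 − 117 = 3 thirty-second notes, which is a dotted sixteenth note.

dotted sixteenth note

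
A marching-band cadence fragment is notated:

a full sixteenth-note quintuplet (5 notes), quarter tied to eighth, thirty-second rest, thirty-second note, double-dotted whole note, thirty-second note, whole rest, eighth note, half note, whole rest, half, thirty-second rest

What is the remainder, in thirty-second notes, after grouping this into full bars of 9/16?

0

One bar of 9/16 = 18 thirty-second notes.
Express everything in thirty-second notes: a full sixteenth-note quintuplet (5 notes) (five quintuplet sixteenths span one quarter) = 8; quarter tied to eighth (quarter + eighth) = 12; thirty-second rest = 1; thirty-second note = 1; double-dotted whole note = 56; thirty-second note = 1; whole rest = 32; eighth note = 4; half note = 16; whole rest = 32; half = 16; thirty-second rest = 1.
Adding: 8 + 12 + 1 + 1 + 56 + 1 + 32 + 4 + 16 + 32 + 16 + 1 = 180.
180 ÷ 18 = 10 complete bars with 0 thirty-second notes remaining.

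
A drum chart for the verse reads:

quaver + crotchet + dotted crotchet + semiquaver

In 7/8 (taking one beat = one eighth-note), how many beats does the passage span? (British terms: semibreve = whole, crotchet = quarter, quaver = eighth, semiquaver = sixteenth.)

One eighth-note beat = 2 sixteenth notes.
Convert each value to sixteenth notes: quaver = 2; crotchet = 4; dotted crotchet = 6; semiquaver = 1.
Total: 2 + 4 + 6 + 1 = 13.
13 ÷ 2 = 6.5 beats.

6.5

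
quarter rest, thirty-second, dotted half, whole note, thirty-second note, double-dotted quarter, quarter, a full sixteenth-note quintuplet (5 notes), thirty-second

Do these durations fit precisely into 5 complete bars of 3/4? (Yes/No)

One bar of 3/4 = 24 thirty-second notes, so 5 bars = 120.
In thirty-second notes: quarter rest = 8; thirty-second = 1; dotted half = 24; whole note = 32; thirty-second note = 1; double-dotted quarter = 14; quarter = 8; a full sixteenth-note quintuplet (5 notes) (five quintuplet sixteenths span one quarter) = 8; thirty-second = 1.
Total: 8 + 1 + 24 + 32 + 1 + 14 + 8 + 8 + 1 = 97.
97 falls short of 120, so the answer is No.

No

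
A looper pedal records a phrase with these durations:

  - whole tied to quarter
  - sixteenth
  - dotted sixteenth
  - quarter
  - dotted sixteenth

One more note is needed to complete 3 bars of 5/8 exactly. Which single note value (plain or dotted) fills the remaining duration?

3 bars of 5/8 = 60 thirty-second notes.
Convert each value to thirty-second notes: whole tied to quarter (whole + quarter) = 40; sixteenth = 2; dotted sixteenth = 3; quarter = 8; dotted sixteenth = 3.
Adding: 40 + 2 + 3 + 8 + 3 = 56.
Remaining: 60 − 56 = 4 thirty-second notes, which is a eighth note.

eighth note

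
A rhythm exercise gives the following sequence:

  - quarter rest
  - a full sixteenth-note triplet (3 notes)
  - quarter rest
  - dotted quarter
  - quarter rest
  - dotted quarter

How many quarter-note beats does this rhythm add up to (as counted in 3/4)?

6.5

One quarter-note beat = 2 eighth notes.
Each duration in eighth notes: quarter rest = 2; a full sixteenth-note triplet (3 notes) (three triplet sixteenths span one eighth) = 1; quarter rest = 2; dotted quarter = 3; quarter rest = 2; dotted quarter = 3.
Altogether 2 + 1 + 2 + 3 + 2 + 3 = 13.
13 ÷ 2 = 6.5 beats.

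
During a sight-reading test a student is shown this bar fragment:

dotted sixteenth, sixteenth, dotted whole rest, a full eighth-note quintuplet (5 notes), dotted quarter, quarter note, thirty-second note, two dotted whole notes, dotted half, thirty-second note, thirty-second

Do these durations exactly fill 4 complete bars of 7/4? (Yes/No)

No

One bar of 7/4 = 56 thirty-second notes, so 4 bars = 224.
In thirty-second notes: dotted sixteenth = 3; sixteenth = 2; dotted whole rest = 48; a full eighth-note quintuplet (5 notes) (five quintuplet eighths span one half) = 16; dotted quarter = 12; quarter note = 8; thirty-second note = 1; dotted whole note = 48; dotted whole note = 48; dotted half = 24; thirty-second note = 1; thirty-second = 1.
Total: 3 + 2 + 48 + 16 + 12 + 8 + 1 + 48 + 48 + 24 + 1 + 1 = 212.
212 falls short of 224, so the answer is No.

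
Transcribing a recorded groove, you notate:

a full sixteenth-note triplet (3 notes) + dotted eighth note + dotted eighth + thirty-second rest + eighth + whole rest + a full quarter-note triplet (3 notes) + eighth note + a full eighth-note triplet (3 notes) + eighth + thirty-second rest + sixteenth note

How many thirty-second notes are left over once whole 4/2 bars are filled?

One bar of 4/2 = 64 thirty-second notes.
Each duration in thirty-second notes: a full sixteenth-note triplet (3 notes) (three triplet sixteenths span one eighth) = 4; dotted eighth note = 6; dotted eighth = 6; thirty-second rest = 1; eighth = 4; whole rest = 32; a full quarter-note triplet (3 notes) (three triplet quarters span one half) = 16; eighth note = 4; a full eighth-note triplet (3 notes) (three triplet eighths span one quarter) = 8; eighth = 4; thirty-second rest = 1; sixteenth note = 2.
Adding: 4 + 6 + 6 + 1 + 4 + 32 + 16 + 4 + 8 + 4 + 1 + 2 = 88.
88 ÷ 64 = 1 complete bar with 24 thirty-second notes remaining.

24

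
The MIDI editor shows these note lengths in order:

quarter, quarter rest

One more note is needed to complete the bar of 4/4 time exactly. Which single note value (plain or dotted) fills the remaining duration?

The bar of 4/4 = 4 quarter notes.
Express everything in quarter notes: quarter = 1; quarter rest = 1.
Altogether 1 + 1 = 2.
Remaining: 4 − 2 = 2 quarter notes, which is a half note.

half note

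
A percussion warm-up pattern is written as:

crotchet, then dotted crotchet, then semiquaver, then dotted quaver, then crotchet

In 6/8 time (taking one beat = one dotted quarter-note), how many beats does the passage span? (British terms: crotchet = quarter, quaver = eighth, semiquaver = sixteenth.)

3

One dotted quarter-note beat = 6 sixteenth notes.
Express everything in sixteenth notes: crotchet = 4; dotted crotchet = 6; semiquaver = 1; dotted quaver = 3; crotchet = 4.
Adding: 4 + 6 + 1 + 3 + 4 = 18.
18 ÷ 6 = 3 beats.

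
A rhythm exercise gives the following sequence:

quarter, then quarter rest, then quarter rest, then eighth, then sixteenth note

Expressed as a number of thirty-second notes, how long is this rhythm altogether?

30

Each duration in thirty-second notes: quarter = 8; quarter rest = 8; quarter rest = 8; eighth = 4; sixteenth note = 2.
Altogether 8 + 8 + 8 + 4 + 2 = 30 thirty-second notes.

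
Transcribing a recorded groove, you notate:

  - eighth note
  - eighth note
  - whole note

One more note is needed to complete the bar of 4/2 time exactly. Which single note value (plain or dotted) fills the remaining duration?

The bar of 4/2 = 16 eighth notes.
Working in eighth notes: eighth note = 1; eighth note = 1; whole note = 8.
Total: 1 + 1 + 8 = 10.
Remaining: 16 − 10 = 6 eighth notes, which is a dotted half note.

dotted half note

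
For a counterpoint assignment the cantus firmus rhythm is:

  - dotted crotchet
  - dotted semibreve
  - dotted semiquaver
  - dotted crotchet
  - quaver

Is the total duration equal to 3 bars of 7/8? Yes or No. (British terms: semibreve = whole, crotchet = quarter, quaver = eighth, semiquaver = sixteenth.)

One bar of 7/8 = 28 thirty-second notes, so 3 bars = 84.
Working in thirty-second notes: dotted crotchet = 12; dotted semibreve = 48; dotted semiquaver = 3; dotted crotchet = 12; quaver = 4.
Sum: 12 + 48 + 3 + 12 + 4 = 79.
79 falls short of 84, so the answer is No.

No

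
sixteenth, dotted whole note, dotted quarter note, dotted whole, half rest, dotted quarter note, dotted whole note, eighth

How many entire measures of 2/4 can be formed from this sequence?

One bar of 2/4 = 8 sixteenth notes.
Working in sixteenth notes: sixteenth = 1; dotted whole note = 24; dotted quarter note = 6; dotted whole = 24; half rest = 8; dotted quarter note = 6; dotted whole note = 24; eighth = 2.
Altogether 1 + 24 + 6 + 24 + 8 + 6 + 24 + 2 = 95.
95 ÷ 8 = 11 complete bars with 7 left over.

11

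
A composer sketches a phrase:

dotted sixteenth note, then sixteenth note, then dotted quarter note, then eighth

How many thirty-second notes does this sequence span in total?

In thirty-second notes: dotted sixteenth note = 3; sixteenth note = 2; dotted quarter note = 12; eighth = 4.
Sum: 3 + 2 + 12 + 4 = 21 thirty-second notes.

21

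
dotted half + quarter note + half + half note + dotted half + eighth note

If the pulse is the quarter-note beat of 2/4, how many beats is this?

One quarter-note beat = 2 eighth notes.
Each duration in eighth notes: dotted half = 6; quarter note = 2; half = 4; half note = 4; dotted half = 6; eighth note = 1.
Altogether 6 + 2 + 4 + 4 + 6 + 1 = 23.
23 ÷ 2 = 11.5 beats.

11.5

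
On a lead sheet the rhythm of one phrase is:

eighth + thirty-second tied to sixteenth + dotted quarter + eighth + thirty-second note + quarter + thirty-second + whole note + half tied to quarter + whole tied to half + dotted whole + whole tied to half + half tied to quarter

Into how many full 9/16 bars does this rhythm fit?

14

One bar of 9/16 = 18 thirty-second notes.
In thirty-second notes: eighth = 4; thirty-second tied to sixteenth (thirty-second + sixteenth) = 3; dotted quarter = 12; eighth = 4; thirty-second note = 1; quarter = 8; thirty-second = 1; whole note = 32; half tied to quarter (half + quarter) = 24; whole tied to half (whole + half) = 48; dotted whole = 48; whole tied to half (whole + half) = 48; half tied to quarter (half + quarter) = 24.
Total: 4 + 3 + 12 + 4 + 1 + 8 + 1 + 32 + 24 + 48 + 48 + 48 + 24 = 257.
257 ÷ 18 = 14 complete bars with 5 left over.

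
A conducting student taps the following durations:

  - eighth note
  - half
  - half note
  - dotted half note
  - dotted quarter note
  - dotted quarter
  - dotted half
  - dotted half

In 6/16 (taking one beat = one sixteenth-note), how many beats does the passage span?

One sixteenth-note beat = 2 thirty-second notes.
Each duration in thirty-second notes: eighth note = 4; half = 16; half note = 16; dotted half note = 24; dotted quarter note = 12; dotted quarter = 12; dotted half = 24; dotted half = 24.
Total: 4 + 16 + 16 + 24 + 12 + 12 + 24 + 24 = 132.
132 ÷ 2 = 66 beats.

66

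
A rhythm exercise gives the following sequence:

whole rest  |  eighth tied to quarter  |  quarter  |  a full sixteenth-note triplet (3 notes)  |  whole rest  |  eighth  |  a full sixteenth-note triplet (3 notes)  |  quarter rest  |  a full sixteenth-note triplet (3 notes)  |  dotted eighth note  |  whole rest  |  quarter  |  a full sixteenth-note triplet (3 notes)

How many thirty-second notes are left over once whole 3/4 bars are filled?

One bar of 3/4 = 12 sixteenth notes.
Working in sixteenth notes: whole rest = 16; eighth tied to quarter (eighth + quarter) = 6; quarter = 4; a full sixteenth-note triplet (3 notes) (three triplet sixteenths span one eighth) = 2; whole rest = 16; eighth = 2; a full sixteenth-note triplet (3 notes) (three triplet sixteenths span one eighth) = 2; quarter rest = 4; a full sixteenth-note triplet (3 notes) (three triplet sixteenths span one eighth) = 2; dotted eighth note = 3; whole rest = 16; quarter = 4; a full sixteenth-note triplet (3 notes) (three triplet sixteenths span one eighth) = 2.
Adding: 16 + 6 + 4 + 2 + 16 + 2 + 2 + 4 + 2 + 3 + 16 + 4 + 2 = 79.
79 ÷ 12 = 6 complete bars with 7 sixteenth notes remaining = 14 thirty-second notes.

14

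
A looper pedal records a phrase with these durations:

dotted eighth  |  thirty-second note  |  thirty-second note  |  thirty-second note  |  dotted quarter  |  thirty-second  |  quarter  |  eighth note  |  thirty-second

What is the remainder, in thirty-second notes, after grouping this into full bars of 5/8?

One bar of 5/8 = 20 thirty-second notes.
Express everything in thirty-second notes: dotted eighth = 6; thirty-second note = 1; thirty-second note = 1; thirty-second note = 1; dotted quarter = 12; thirty-second = 1; quarter = 8; eighth note = 4; thirty-second = 1.
Total: 6 + 1 + 1 + 1 + 12 + 1 + 8 + 4 + 1 = 35.
35 ÷ 20 = 1 complete bar with 15 thirty-second notes remaining.

15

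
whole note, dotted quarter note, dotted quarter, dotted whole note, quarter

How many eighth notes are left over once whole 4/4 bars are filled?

4

One bar of 4/4 = 8 eighth notes.
In eighth notes: whole note = 8; dotted quarter note = 3; dotted quarter = 3; dotted whole note = 12; quarter = 2.
Adding: 8 + 3 + 3 + 12 + 2 = 28.
28 ÷ 8 = 3 complete bars with 4 eighth notes remaining.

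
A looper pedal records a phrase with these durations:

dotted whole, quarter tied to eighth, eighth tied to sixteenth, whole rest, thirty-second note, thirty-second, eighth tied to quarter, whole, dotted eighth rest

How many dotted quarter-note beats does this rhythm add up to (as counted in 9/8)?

12.5

One dotted quarter-note beat = 12 thirty-second notes.
Each duration in thirty-second notes: dotted whole = 48; quarter tied to eighth (quarter + eighth) = 12; eighth tied to sixteenth (eighth + sixteenth) = 6; whole rest = 32; thirty-second note = 1; thirty-second = 1; eighth tied to quarter (eighth + quarter) = 12; whole = 32; dotted eighth rest = 6.
Adding: 48 + 12 + 6 + 32 + 1 + 1 + 12 + 32 + 6 = 150.
150 ÷ 12 = 12.5 beats.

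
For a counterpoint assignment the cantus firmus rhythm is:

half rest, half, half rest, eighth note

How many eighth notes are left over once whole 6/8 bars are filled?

1

One bar of 6/8 = 6 eighth notes.
Express everything in eighth notes: half rest = 4; half = 4; half rest = 4; eighth note = 1.
Total: 4 + 4 + 4 + 1 = 13.
13 ÷ 6 = 2 complete bars with 1 eighth note remaining.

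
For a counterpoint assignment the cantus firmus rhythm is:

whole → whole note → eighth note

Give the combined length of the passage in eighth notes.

Express everything in eighth notes: whole = 8; whole note = 8; eighth note = 1.
Altogether 8 + 8 + 1 = 17 eighth notes.

17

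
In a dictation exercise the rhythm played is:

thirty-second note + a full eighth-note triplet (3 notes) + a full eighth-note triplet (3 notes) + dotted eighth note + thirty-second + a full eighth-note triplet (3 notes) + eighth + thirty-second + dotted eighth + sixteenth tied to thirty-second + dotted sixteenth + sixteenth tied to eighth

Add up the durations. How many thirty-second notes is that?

Each duration in thirty-second notes: thirty-second note = 1; a full eighth-note triplet (3 notes) (three triplet eighths span one quarter) = 8; a full eighth-note triplet (3 notes) (three triplet eighths span one quarter) = 8; dotted eighth note = 6; thirty-second = 1; a full eighth-note triplet (3 notes) (three triplet eighths span one quarter) = 8; eighth = 4; thirty-second = 1; dotted eighth = 6; sixteenth tied to thirty-second (sixteenth + thirty-second) = 3; dotted sixteenth = 3; sixteenth tied to eighth (sixteenth + eighth) = 6.
Adding: 1 + 8 + 8 + 6 + 1 + 8 + 4 + 1 + 6 + 3 + 3 + 6 = 55 thirty-second notes.

55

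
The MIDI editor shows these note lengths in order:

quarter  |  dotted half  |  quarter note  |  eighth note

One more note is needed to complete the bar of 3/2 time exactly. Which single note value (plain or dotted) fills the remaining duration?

The bar of 3/2 = 12 eighth notes.
Convert each value to eighth notes: quarter = 2; dotted half = 6; quarter note = 2; eighth note = 1.
Total: 2 + 6 + 2 + 1 = 11.
Remaining: 12 − 11 = 1 eighth note, which is a eighth note.

eighth note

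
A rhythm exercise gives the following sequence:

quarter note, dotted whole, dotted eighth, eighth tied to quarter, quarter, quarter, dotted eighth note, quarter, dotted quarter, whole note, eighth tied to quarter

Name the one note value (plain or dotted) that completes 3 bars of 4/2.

3 bars of 4/2 = 96 sixteenth notes.
Express everything in sixteenth notes: quarter note = 4; dotted whole = 24; dotted eighth = 3; eighth tied to quarter (eighth + quarter) = 6; quarter = 4; quarter = 4; dotted eighth note = 3; quarter = 4; dotted quarter = 6; whole note = 16; eighth tied to quarter (eighth + quarter) = 6.
Adding: 4 + 24 + 3 + 6 + 4 + 4 + 3 + 4 + 6 + 16 + 6 = 80.
Remaining: 96 − 80 = 16 sixteenth notes, which is a whole note.

whole note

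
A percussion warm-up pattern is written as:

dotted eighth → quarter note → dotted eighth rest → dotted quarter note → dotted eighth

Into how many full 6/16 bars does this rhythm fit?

3

One bar of 6/16 = 6 sixteenth notes.
Working in sixteenth notes: dotted eighth = 3; quarter note = 4; dotted eighth rest = 3; dotted quarter note = 6; dotted eighth = 3.
Adding: 3 + 4 + 3 + 6 + 3 = 19.
19 ÷ 6 = 3 complete bars with 1 left over.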